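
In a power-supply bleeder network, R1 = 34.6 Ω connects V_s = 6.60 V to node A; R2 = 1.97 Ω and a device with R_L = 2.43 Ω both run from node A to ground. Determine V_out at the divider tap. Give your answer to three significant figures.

The load sits in parallel with R2, giving an effective lower resistance R2' = R2·R_L/(R2+R_L) = 1.088 Ω.
Voltage divider with the loaded lower leg: V_out = 6.60 × 1.088/(34.6 + 1.088) = 6.60 × 0.03049 = 0.2012 V.

V_out ≈ 0.201 V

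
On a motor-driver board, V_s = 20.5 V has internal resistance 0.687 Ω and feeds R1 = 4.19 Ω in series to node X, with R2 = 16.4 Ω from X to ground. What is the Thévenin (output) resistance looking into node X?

R_th ≈ 3.76 Ω

R1' = 0.687 + 4.19 = 4.877 Ω (source resistance + R1).
Looking into X with the source shorted: R_th = R1'·R2/(R1'+R2) = 4.877 × 16.4/21.28 = 3.759 Ω.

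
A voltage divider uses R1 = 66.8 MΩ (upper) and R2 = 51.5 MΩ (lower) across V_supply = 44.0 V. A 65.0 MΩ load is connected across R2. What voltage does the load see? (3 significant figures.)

V_out ≈ 13.2 V

The load sits in parallel with R2, giving an effective lower resistance R2' = R2·R_L/(R2+R_L) = 28.73 MΩ.
Now apply the divider: V_out = 44.0 × 0.3008 = 13.23 V.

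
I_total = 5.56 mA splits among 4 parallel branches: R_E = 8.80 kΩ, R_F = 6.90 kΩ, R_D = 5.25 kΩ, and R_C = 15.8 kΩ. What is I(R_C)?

Total conductance ΣG = 1/8.80 + 1/6.90 + 1/5.25 + 1/15.8 = 0.5123 (units of 1/kΩ).
R_C takes the fraction G_k/ΣG = 0.06329/0.5123 = 0.1235, so I = 5.56 × 0.1235 = 0.6869 mA.

I ≈ 0.687 mA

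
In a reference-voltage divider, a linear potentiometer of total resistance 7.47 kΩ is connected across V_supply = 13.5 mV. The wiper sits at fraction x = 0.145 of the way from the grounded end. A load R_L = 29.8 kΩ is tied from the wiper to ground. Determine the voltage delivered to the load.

V_out ≈ 1.90 mV

Lower segment x·R_p = 1.083 kΩ; upper segment (1−x)·R_p = 6.387 kΩ.
Lower segment in parallel with the load: 1.083 ‖ 29.8 = 1.045 kΩ.
Loaded-divider output: V_out = 13.5 × 0.1406 = 1.899 mV.
(Unloaded: V_out = x·V_supply = 1.96 mV.)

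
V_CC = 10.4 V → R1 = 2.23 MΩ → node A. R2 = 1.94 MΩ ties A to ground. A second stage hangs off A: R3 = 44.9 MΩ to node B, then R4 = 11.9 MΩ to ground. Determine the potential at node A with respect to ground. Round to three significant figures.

Looking into the second stage from A: R3 + R4 = 56.80 MΩ appears in parallel with R2.
R2 ‖ (R3+R4) = 1.876 MΩ.
So V_A = 10.4 × 0.4569 = 4.752 V.

V_A ≈ 4.75 V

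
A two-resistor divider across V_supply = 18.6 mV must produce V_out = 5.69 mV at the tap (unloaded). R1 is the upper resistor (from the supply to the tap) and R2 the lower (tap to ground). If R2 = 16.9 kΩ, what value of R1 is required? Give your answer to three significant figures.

R1 ≈ 38.3 kΩ

V_out/V_supply = R2/(R1+R2) = 0.3059.
So R1 = R2 · (V_supply/V_out − 1) = 16.9 × (18.6/5.69 − 1) = 16.9 × 2.269 = 38.34 kΩ.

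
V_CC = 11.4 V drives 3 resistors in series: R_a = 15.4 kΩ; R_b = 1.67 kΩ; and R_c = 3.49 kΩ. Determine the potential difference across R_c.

V ≈ 1.94 V

Series total: ΣR = 15.4 + 1.67 + 3.49 = 20.56 kΩ.
V = V_CC · R/ΣR = 11.4 × 0.1697 = 1.935 V.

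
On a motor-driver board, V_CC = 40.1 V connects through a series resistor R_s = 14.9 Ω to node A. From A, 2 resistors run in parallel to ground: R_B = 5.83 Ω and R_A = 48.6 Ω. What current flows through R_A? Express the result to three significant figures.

I ≈ 0.214 A

Combine the parallel branches: R_p = (1/5.83 + 1/48.6)⁻¹ = 5.206 Ω.
V_A by voltage divider: V_A = 40.1 × 5.206/(14.9 + 5.206) = 10.38 V.
Branch current I = V_A/R_A = 10.38/48.6 = 0.2136 A.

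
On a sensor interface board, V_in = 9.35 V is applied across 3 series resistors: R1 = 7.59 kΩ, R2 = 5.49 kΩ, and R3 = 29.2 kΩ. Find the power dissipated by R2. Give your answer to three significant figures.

P ≈ 0.268 mW

ΣR = 42.28 kΩ → I = 9.35/42.28 = 0.2211 mA.
V(R2) = I·R = 1.214 V; P = V·I = 1.214 × 0.2211 = 0.2685 mW.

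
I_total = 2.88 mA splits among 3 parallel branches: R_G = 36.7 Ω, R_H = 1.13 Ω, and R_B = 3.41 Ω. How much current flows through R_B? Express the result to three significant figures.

I ≈ 0.701 mA

ΣG = 1/36.7 + 1/1.13 + 1/3.41 = 1.205.
Current divider: I(R_B) = I_total · G_k/ΣG = 2.88 × (0.2933/1.205) = 2.88 × 0.2433 = 0.7006 mA.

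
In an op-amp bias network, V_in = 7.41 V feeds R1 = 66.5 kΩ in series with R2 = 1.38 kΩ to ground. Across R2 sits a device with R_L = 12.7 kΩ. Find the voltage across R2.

The load sits in parallel with R2, giving an effective lower resistance R2' = R2·R_L/(R2+R_L) = 1.245 kΩ.
Now apply the divider: V_out = 7.41 × 0.01837 = 0.1362 V.

V_out ≈ 0.136 V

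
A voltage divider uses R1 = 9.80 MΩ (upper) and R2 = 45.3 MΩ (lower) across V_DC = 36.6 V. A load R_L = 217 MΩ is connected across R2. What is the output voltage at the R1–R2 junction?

The load sits in parallel with R2, giving an effective lower resistance R2' = R2·R_L/(R2+R_L) = 37.48 MΩ.
Voltage divider with the loaded lower leg: V_out = 36.6 × 37.48/(9.80 + 37.48) = 36.6 × 0.7927 = 29.01 V.

V_out ≈ 29.0 V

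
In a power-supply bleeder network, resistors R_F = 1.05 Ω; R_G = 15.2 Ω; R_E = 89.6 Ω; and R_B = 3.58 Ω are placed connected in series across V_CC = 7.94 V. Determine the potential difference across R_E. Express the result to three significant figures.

Total series resistance ΣR = 1.05 + 15.2 + 89.6 + 3.58 = 109.4 Ω.
By the voltage-divider rule, V = 7.94 × 89.60/109.4 = 6.501 V.

V ≈ 6.50 V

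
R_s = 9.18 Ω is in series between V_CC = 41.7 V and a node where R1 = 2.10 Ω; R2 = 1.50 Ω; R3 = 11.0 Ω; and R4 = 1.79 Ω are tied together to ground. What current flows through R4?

I ≈ 1.33 A

Combine the parallel branches: R_p = (1/2.10 + 1/1.50 + 1/11.0 + 1/1.79)⁻¹ = 0.5579 Ω.
V_A = 41.7 × 0.5579/9.738 = 2.389 V.
I(R4) = V_A / R4 = 2.389/1.79 = 1.335 A.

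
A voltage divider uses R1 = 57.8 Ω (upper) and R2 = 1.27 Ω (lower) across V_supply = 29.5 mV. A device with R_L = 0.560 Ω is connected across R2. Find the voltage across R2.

V_out ≈ 0.197 mV

R2 ‖ R_L = (1.27 × 0.560)/(1.27 + 0.560) = 0.3886 Ω.
Voltage divider with the loaded lower leg: V_out = 29.5 × 0.3886/(57.8 + 0.3886) = 29.5 × 0.006679 = 0.1970 mV.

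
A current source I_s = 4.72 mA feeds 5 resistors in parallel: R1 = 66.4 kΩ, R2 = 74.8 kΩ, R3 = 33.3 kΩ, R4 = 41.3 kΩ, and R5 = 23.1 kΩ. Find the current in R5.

I ≈ 1.62 mA

Conductances: ΣG = 1/66.4 + 1/74.8 + 1/33.3 + 1/41.3 + 1/23.1 = 0.1260 (1/kΩ).
R5 takes the fraction G_k/ΣG = 0.04329/0.1260 = 0.3437, so I = 4.72 × 0.3437 = 1.622 mA.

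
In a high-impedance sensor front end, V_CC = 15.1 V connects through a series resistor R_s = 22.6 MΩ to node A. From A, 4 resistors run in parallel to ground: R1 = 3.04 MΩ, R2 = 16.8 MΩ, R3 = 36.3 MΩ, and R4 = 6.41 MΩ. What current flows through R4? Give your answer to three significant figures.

Parallel bank: R_p = 1/(1/3.04 + 1/16.8 + 1/36.3 + 1/6.41) = 1.748 MΩ.
Node voltage V_A = V_CC · R_p/(R_s + R_p) = 15.1 × 0.07180 = 1.084 V.
I(R4) = V_A / R4 = 1.084/6.41 = 0.1691 µA.

I ≈ 0.169 µA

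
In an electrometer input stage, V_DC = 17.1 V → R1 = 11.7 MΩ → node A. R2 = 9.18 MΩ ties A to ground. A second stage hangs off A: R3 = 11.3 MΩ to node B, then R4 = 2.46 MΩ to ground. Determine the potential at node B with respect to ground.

V_B ≈ 0.978 V

The second stage (R3 + R4 = 13.76 MΩ) loads node A in parallel with R2.
R2 ‖ (R3+R4) = 5.506 MΩ.
V_A = 17.1 × 5.506/(11.7 + 5.506) = 5.472 V.
Stage 2 is unloaded, so V_B = V_A · R4/(R3+R4) = 5.472 × 2.46/13.76 = 0.9783 V.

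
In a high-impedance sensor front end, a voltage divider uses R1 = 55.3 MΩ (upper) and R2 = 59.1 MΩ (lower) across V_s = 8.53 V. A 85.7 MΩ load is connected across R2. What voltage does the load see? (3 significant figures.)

R2 ‖ R_L = (59.1 × 85.7)/(59.1 + 85.7) = 34.98 MΩ.
Then V_out = V_s · R2'/(R1 + R2') = 8.53 × 34.98/90.28 = 3.305 V.

V_out ≈ 3.30 V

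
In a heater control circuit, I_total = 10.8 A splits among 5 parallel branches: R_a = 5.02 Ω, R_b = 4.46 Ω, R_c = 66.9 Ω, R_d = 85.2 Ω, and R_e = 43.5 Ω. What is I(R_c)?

I ≈ 0.341 A

Total conductance ΣG = 1/5.02 + 1/4.46 + 1/66.9 + 1/85.2 + 1/43.5 = 0.4731 (units of 1/Ω).
By the current-divider rule, I = I_total · G_k/ΣG = 10.8 × 0.03160 = 0.3412 A.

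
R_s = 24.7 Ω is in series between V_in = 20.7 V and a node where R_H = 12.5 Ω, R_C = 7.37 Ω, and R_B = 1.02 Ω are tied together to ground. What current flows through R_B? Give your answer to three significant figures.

I ≈ 0.664 A

Combine the parallel branches: R_p = (1/12.5 + 1/7.37 + 1/1.02)⁻¹ = 0.8361 Ω.
V_A = 20.7 × 0.8361/25.54 = 0.6777 V.
Branch current I = V_A/R_B = 0.6777/1.02 = 0.6644 A.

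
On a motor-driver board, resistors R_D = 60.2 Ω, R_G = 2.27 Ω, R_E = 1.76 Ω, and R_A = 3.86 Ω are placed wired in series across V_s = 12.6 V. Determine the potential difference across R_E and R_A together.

V ≈ 1.04 V

Series total: ΣR = 60.2 + 2.27 + 1.76 + 3.86 = 68.09 Ω.
R_{R_E..R_A} = 1.76 + 3.86 = 5.620 Ω.
V = V_s · R/ΣR = 12.6 × 0.08254 = 1.040 V.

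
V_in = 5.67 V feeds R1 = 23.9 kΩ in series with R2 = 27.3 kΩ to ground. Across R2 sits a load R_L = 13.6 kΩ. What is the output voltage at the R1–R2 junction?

V_out ≈ 1.56 V

The load sits in parallel with R2, giving an effective lower resistance R2' = R2·R_L/(R2+R_L) = 9.078 kΩ.
Now apply the divider: V_out = 5.67 × 0.2753 = 1.561 V.
(Unloaded it would be 3.02 V; the load pulls it down.)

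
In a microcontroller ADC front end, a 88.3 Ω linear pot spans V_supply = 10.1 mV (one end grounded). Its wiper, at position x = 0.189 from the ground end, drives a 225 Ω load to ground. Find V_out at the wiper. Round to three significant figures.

Lower segment x·R_p = 16.69 Ω; upper segment (1−x)·R_p = 71.61 Ω.
R_L loads the lower segment: effective lower R = 15.54 Ω.
Loaded-divider output: V_out = 10.1 × 0.1783 = 1.801 mV.

V_out ≈ 1.80 mV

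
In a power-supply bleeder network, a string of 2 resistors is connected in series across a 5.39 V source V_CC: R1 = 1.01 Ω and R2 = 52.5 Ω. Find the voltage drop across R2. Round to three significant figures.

V ≈ 5.29 V

Series total: ΣR = 1.01 + 52.5 = 53.51 Ω.
By the voltage-divider rule, V = 5.39 × 52.50/53.51 = 5.288 V.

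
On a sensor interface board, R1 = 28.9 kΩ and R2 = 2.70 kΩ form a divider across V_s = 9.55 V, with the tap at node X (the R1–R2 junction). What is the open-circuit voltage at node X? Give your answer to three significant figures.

Open-circuit (no load on X): V_th = V_s · R2/(R1 + R2) = 9.55 × 2.70/(28.90 + 2.70) = 0.8160 V.

V_th ≈ 0.816 V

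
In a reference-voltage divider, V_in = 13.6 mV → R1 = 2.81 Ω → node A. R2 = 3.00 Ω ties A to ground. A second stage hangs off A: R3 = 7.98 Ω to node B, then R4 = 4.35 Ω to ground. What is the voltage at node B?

V_B ≈ 2.22 mV

Node A sees R2 in parallel with the series input of stage 2, R3 + R4 = 12.33 Ω.
R2 ‖ (R3+R4) = 2.413 Ω.
So V_A = 13.6 × 0.4620 = 6.283 mV.
Then the unloaded second divider: V_B = V_A × R4/(R3+R4) = 6.283 × 0.3528 = 2.217 mV.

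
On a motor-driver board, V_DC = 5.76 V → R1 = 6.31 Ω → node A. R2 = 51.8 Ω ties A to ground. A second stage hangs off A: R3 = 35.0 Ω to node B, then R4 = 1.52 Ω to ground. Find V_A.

V_A ≈ 4.45 V

Node A sees R2 in parallel with the series input of stage 2, R3 + R4 = 36.52 Ω.
R2 ‖ (R3+R4) = 21.42 Ω.
First divider: V_A = V_DC · 21.42/(6.31 + 21.42) = 4.449 V.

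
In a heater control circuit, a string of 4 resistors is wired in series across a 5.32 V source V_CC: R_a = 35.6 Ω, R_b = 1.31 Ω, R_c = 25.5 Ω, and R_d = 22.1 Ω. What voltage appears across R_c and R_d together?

ΣR = 35.6 + 1.31 + 25.5 + 22.1 = 84.51 Ω.
R_{R_c..R_d} = 25.5 + 22.1 = 47.60 Ω.
V = V_CC · R/ΣR = 5.32 × 0.5632 = 2.996 V.

V ≈ 3.00 V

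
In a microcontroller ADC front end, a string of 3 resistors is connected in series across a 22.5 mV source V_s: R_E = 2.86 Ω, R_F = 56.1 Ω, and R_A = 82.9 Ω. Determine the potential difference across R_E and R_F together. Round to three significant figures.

V ≈ 9.35 mV

Total series resistance ΣR = 2.86 + 56.1 + 82.9 = 141.9 Ω.
R_{R_E..R_F} = 2.86 + 56.1 = 58.96 Ω.
Voltage divider: V = V_s · (58.96 / 141.9) = 22.5 × 0.4156 = 9.351 mV.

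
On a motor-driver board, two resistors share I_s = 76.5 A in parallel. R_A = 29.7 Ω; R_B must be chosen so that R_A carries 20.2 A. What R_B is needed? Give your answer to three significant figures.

R_B ≈ 10.7 Ω

Two-branch current divider: I_A = I_s · R_B/(R_A + R_B).
20.2/76.5 = R_B/(R_A + R_B) → R_B = R_A · (0.2641)/(1 − 0.2641) = 29.7 × 0.3588 = 10.66 Ω.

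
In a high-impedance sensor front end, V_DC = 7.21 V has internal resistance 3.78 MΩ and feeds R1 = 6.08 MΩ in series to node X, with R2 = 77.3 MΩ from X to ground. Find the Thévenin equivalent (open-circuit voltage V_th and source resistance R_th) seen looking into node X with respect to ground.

R1' = 3.78 + 6.08 = 9.860 MΩ (source resistance + R1).
V_th is the unloaded tap voltage: V_DC · R2/(R1'+R2) = 7.21 × 0.8869 = 6.394 V.
Looking into X with the source shorted: R_th = R1'·R2/(R1'+R2) = 9.860 × 77.3/87.16 = 8.745 MΩ.

V_th ≈ 6.39 V, R_th ≈ 8.74 MΩ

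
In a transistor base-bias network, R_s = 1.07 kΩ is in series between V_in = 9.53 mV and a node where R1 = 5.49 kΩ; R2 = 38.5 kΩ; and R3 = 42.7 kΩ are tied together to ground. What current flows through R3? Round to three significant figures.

I ≈ 0.179 µA

Equivalent of the parallel group: R_p = 4.319 kΩ.
Node voltage V_A = V_in · R_p/(R_s + R_p) = 9.53 × 0.8014 = 7.638 mV.
I(R3) = V_A / R3 = 7.638/42.7 = 0.1789 µA.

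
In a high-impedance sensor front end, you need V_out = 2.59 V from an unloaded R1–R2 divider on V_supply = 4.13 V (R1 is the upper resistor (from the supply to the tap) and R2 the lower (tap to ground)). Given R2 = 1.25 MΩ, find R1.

The divider ratio is R2/(R1+R2) = 2.59/4.13 = 0.6271.
So R1 = R2 · (V_supply/V_out − 1) = 1.25 × (4.13/2.59 − 1) = 1.25 × 0.5946 = 0.7432 MΩ.

R1 ≈ 0.743 MΩ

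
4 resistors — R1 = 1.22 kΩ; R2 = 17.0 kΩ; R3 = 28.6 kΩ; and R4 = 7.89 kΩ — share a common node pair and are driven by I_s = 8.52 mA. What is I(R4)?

ΣG = 1/1.22 + 1/17.0 + 1/28.6 + 1/7.89 = 1.040.
By the current-divider rule, I = I_s · G_k/ΣG = 8.52 × 0.1218 = 1.038 mA.

I ≈ 1.04 mA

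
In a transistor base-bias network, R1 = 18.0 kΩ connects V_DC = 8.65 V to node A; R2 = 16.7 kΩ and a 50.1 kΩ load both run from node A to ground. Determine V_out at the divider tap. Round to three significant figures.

V_out ≈ 3.55 V

First combine the lower leg with the load: R2 ‖ R_L = 12.53 kΩ.
Then V_out = V_DC · R2'/(R1 + R2') = 8.65 × 12.53/30.52 = 3.549 V.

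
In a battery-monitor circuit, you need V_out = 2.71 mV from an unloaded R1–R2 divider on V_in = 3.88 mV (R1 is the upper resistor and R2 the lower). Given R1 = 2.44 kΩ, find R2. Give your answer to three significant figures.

R2 ≈ 5.65 kΩ

The divider ratio is R2/(R1+R2) = 2.71/3.88 = 0.6985.
R2 = R1 · 0.6985/(1 − 0.6985) = 5.652 kΩ.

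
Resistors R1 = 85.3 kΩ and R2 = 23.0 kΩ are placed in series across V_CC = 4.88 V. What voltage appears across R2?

V ≈ 1.04 V

Total series resistance ΣR = 85.3 + 23.0 = 108.3 kΩ.
By the voltage-divider rule, V = 4.88 × 23.00/108.3 = 1.036 V.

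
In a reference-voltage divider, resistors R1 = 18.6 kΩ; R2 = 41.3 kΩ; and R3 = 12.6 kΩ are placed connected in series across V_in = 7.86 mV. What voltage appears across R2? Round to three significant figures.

ΣR = 18.6 + 41.3 + 12.6 = 72.50 kΩ.
V = V_in · R/ΣR = 7.86 × 0.5697 = 4.477 mV.

V ≈ 4.48 mV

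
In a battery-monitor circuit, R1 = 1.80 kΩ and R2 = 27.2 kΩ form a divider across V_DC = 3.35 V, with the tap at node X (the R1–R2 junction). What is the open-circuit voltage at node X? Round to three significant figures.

V_th ≈ 3.14 V

Open-circuit (no load on X): V_th = V_DC · R2/(R1 + R2) = 3.35 × 27.2/(1.800 + 27.2) = 3.142 V.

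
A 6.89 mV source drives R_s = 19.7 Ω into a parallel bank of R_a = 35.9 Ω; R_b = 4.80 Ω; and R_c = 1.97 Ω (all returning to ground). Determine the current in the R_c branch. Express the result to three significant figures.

Combine the parallel branches: R_p = (1/35.9 + 1/4.80 + 1/1.97)⁻¹ = 1.344 Ω.
Node voltage V_A = V_DC · R_p/(R_s + R_p) = 6.89 × 0.06389 = 0.4402 mV.
Branch current I = V_A/R_c = 0.4402/1.97 = 0.2234 mA.

I ≈ 0.223 mA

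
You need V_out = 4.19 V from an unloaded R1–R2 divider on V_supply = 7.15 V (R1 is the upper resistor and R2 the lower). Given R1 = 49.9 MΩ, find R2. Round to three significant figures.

R2 ≈ 70.6 MΩ

Required fraction k = V_out/V_supply = 0.5860.
So R2 = R1 · V_out/(V_supply − V_out) = 49.9 × 4.19/(7.15 − 4.19) = 49.9 × 1.416 = 70.64 MΩ.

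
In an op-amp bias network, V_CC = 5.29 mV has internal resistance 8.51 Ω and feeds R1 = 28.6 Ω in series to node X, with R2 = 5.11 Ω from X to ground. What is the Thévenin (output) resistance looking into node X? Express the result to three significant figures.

R_th ≈ 4.49 Ω

R1' = 8.51 + 28.6 = 37.11 Ω (source resistance + R1).
Looking into X with the source shorted: R_th = R1'·R2/(R1'+R2) = 37.11 × 5.11/42.22 = 4.492 Ω.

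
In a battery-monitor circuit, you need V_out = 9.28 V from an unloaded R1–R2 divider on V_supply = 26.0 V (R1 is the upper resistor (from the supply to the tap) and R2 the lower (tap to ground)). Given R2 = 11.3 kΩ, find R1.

V_out/V_supply = R2/(R1+R2) = 0.3569.
So R1 = R2 · (V_supply/V_out − 1) = 11.3 × (26.0/9.28 − 1) = 11.3 × 1.802 = 20.36 kΩ.

R1 ≈ 20.4 kΩ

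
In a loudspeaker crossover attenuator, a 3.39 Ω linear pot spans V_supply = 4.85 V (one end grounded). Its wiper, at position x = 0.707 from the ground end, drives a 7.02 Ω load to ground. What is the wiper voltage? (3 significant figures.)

V_out ≈ 3.12 V

Split the track: R_lower = x·R_p = 2.397 Ω, R_upper = (1−x)·R_p = 0.9933 Ω.
Lower segment in parallel with the load: 2.397 ‖ 7.02 = 1.787 Ω.
V_out = 4.85 × 1.787/(0.9933 + 1.787) = 3.117 V.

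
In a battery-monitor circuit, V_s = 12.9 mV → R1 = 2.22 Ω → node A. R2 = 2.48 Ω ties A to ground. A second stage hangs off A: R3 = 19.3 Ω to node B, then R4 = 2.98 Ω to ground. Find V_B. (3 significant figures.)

V_B ≈ 0.865 mV

Looking into the second stage from A: R3 + R4 = 22.28 Ω appears in parallel with R2.
Effective lower resistance at A: R2 ‖ 22.28 = 2.232 Ω.
So V_A = 12.9 × 0.5013 = 6.467 mV.
V_B = V_A × 0.1338 = 0.8649 mV.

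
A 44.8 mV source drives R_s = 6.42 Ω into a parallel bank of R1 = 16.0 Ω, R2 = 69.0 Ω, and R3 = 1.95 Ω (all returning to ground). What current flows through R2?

I ≈ 0.136 mA

Combine the parallel branches: R_p = (1/16.0 + 1/69.0 + 1/1.95)⁻¹ = 1.695 Ω.
Node voltage V_A = V_in · R_p/(R_s + R_p) = 44.8 × 0.2089 = 9.359 mV.
Branch current I = V_A/R2 = 9.359/69.0 = 0.1356 mA.
(Check via current divider: I_total = 5.520 mA; share G_k/ΣG = 0.02457 → same result.)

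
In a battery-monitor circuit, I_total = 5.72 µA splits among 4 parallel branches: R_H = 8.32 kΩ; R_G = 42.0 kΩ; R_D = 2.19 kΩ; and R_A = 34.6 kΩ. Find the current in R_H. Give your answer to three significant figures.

ΣG = 1/8.32 + 1/42.0 + 1/2.19 + 1/34.6 = 0.6295.
R_H takes the fraction G_k/ΣG = 0.1202/0.6295 = 0.1909, so I = 5.72 × 0.1909 = 1.092 µA.

I ≈ 1.09 µA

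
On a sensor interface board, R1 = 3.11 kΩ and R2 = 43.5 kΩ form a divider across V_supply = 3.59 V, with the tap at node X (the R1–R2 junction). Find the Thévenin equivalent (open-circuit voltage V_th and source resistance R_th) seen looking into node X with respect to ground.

V_th ≈ 3.35 V, R_th ≈ 2.90 kΩ

V_th is the unloaded tap voltage: V_supply · R2/(R1+R2) = 3.59 × 0.9333 = 3.350 V.
Zeroing V_supply shorts the top of R1 to ground, so R_th = R1 ‖ R2 = 2.902 kΩ.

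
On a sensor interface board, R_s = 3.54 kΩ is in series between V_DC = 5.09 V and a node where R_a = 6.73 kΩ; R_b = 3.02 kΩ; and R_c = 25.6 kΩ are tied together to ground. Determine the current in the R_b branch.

Combine the parallel branches: R_p = (1/6.73 + 1/3.02 + 1/25.6)⁻¹ = 1.928 kΩ.
Node voltage V_A = V_DC · R_p/(R_s + R_p) = 5.09 × 0.3526 = 1.794 V.
Branch current I = V_A/R_b = 1.794/3.02 = 0.5942 mA.

I ≈ 0.594 mA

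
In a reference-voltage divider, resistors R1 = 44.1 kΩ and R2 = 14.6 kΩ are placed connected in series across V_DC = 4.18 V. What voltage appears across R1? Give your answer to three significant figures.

Series total: ΣR = 44.1 + 14.6 = 58.70 kΩ.
V = V_DC · R/ΣR = 4.18 × 0.7513 = 3.140 V.

V ≈ 3.14 V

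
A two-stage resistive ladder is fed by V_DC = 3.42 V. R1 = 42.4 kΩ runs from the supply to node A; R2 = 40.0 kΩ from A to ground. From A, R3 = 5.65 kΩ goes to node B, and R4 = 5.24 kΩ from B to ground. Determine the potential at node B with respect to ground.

V_B ≈ 0.276 V

Node A sees R2 in parallel with the series input of stage 2, R3 + R4 = 10.89 kΩ.
Effective lower resistance at A: R2 ‖ 10.89 = 8.560 kΩ.
So V_A = 3.42 × 0.1680 = 0.5745 V.
Stage 2 is unloaded, so V_B = V_A · R4/(R3+R4) = 0.5745 × 5.24/10.89 = 0.2764 V.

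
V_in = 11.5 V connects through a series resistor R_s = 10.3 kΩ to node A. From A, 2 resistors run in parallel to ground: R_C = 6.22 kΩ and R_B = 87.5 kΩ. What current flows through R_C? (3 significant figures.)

Combine the parallel branches: R_p = (1/6.22 + 1/87.5)⁻¹ = 5.807 kΩ.
V_A = 11.5 × 5.807/16.11 = 4.146 V.
Branch current I = V_A/R_C = 4.146/6.22 = 0.6666 mA.
(Check via current divider: I_total = 0.7140 mA; share G_k/ΣG = 0.9336 → same result.)

I ≈ 0.667 mA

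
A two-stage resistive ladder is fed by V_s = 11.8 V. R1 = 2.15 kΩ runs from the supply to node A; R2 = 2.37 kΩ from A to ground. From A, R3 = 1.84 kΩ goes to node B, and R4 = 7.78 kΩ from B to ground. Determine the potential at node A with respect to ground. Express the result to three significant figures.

The second stage (R3 + R4 = 9.620 kΩ) loads node A in parallel with R2.
Effective lower resistance at A: R2 ‖ 9.620 = 1.902 kΩ.
So V_A = 11.8 × 0.4693 = 5.538 V.

V_A ≈ 5.54 V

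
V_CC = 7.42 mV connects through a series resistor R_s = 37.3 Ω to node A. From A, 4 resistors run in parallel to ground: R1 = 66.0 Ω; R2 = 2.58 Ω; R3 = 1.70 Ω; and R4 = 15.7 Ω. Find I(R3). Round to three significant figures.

Parallel bank: R_p = 1/(1/66.0 + 1/2.58 + 1/1.70 + 1/15.7) = 0.9482 Ω.
V_A = 7.42 × 0.9482/38.25 = 0.1839 mV.
I(R3) = V_A / R3 = 0.1839/1.70 = 0.1082 mA.

I ≈ 0.108 mA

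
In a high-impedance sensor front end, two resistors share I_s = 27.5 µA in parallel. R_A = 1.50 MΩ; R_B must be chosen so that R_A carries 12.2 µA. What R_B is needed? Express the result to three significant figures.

In a two-way split, I_A/I_s = R_B/(R_A + R_B).
12.2/27.5 = R_B/(R_A + R_B) → R_B = R_A · (0.4436)/(1 − 0.4436) = 1.50 × 0.7974 = 1.196 MΩ.

R_B ≈ 1.20 MΩ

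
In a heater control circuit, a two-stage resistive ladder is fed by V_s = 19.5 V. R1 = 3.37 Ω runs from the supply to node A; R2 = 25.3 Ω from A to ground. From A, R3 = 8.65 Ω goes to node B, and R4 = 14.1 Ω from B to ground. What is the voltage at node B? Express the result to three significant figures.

Node A sees R2 in parallel with the series input of stage 2, R3 + R4 = 22.75 Ω.
R2 ‖ (R3+R4) = 11.98 Ω.
First divider: V_A = V_s · 11.98/(3.37 + 11.98) = 15.22 V.
V_B = V_A × 0.6198 = 9.432 V.

V_B ≈ 9.43 V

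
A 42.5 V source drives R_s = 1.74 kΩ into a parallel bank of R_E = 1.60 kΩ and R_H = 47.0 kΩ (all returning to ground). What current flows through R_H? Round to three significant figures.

Combine the parallel branches: R_p = (1/1.60 + 1/47.0)⁻¹ = 1.547 kΩ.
V_A by voltage divider: V_A = 42.5 × 1.547/(1.74 + 1.547) = 20.00 V.
I(R_H) = V_A / R_H = 20.00/47.0 = 0.4256 mA.

I ≈ 0.426 mA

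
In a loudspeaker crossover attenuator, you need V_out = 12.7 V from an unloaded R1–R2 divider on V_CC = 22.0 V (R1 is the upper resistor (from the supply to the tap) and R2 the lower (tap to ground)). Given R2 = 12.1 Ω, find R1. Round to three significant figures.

R1 ≈ 8.86 Ω

The divider ratio is R2/(R1+R2) = 12.7/22.0 = 0.5773.
R1 = R2·(1/k − 1) = 12.1 × 0.7323 = 8.861 Ω.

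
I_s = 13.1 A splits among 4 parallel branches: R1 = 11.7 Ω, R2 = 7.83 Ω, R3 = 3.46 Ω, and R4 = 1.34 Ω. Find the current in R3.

Conductances: ΣG = 1/11.7 + 1/7.83 + 1/3.46 + 1/1.34 = 1.248 (1/Ω).
Current divider: I(R3) = I_s · G_k/ΣG = 13.1 × (0.2890/1.248) = 13.1 × 0.2315 = 3.033 A.

I ≈ 3.03 A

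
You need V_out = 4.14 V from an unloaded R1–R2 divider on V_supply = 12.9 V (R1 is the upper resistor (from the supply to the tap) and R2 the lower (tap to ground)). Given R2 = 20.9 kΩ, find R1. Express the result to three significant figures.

R1 ≈ 44.2 kΩ

The divider ratio is R2/(R1+R2) = 4.14/12.9 = 0.3209.
R1 = R2·(1/k − 1) = 20.9 × 2.116 = 44.22 kΩ.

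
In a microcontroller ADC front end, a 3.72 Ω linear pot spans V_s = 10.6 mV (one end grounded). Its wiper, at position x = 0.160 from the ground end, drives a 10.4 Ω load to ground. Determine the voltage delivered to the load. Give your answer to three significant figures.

Split the track: R_lower = x·R_p = 0.5952 Ω, R_upper = (1−x)·R_p = 3.125 Ω.
Lower segment in parallel with the load: 0.5952 ‖ 10.4 = 0.5630 Ω.
Loaded-divider output: V_out = 10.6 × 0.1527 = 1.618 mV.

V_out ≈ 1.62 mV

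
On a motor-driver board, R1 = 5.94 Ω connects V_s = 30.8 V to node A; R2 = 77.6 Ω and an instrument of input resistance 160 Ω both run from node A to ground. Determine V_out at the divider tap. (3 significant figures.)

V_out ≈ 27.7 V

R2 ‖ R_L = (77.6 × 160)/(77.6 + 160) = 52.26 Ω.
Voltage divider with the loaded lower leg: V_out = 30.8 × 52.26/(5.94 + 52.26) = 30.8 × 0.8979 = 27.66 V.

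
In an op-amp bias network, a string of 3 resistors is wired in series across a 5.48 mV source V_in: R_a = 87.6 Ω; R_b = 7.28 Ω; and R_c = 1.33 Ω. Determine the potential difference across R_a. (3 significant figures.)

Series total: ΣR = 87.6 + 7.28 + 1.33 = 96.21 Ω.
Voltage divider: V = V_in · (87.60 / 96.21) = 5.48 × 0.9105 = 4.990 mV.

V ≈ 4.99 mV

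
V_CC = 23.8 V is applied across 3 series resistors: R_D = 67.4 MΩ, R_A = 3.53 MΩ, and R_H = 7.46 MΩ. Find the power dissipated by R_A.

ΣR = 78.39 MΩ → I = 23.8/78.39 = 0.3036 µA.
V(R_A) = I·R = 1.072 V; P = V·I = 1.072 × 0.3036 = 0.3254 µW.

P ≈ 0.325 µW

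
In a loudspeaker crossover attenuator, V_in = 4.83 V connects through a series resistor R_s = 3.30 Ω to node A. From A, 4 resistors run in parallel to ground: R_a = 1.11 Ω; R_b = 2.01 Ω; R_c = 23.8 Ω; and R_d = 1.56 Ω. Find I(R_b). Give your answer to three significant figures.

Equivalent of the parallel group: R_p = 0.4804 Ω.
V_A = 4.83 × 0.4804/3.780 = 0.6138 V.
Branch current I = V_A/R_b = 0.6138/2.01 = 0.3054 A.

I ≈ 0.305 A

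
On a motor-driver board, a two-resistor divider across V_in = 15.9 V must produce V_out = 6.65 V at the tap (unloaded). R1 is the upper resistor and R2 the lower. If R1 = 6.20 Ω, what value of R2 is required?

R2 ≈ 4.46 Ω

V_out/V_in = R2/(R1+R2) = 0.4182.
Rearranging, R2 = R1·k/(1−k) = 6.20 × 0.7189 = 4.457 Ω.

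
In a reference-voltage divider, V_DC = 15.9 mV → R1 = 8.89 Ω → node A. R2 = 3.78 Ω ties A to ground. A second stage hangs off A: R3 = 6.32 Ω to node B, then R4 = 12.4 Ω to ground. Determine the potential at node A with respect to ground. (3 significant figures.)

Looking into the second stage from A: R3 + R4 = 18.72 Ω appears in parallel with R2.
Effective lower resistance at A: R2 ‖ 18.72 = 3.145 Ω.
So V_A = 15.9 × 0.2613 = 4.155 mV.

V_A ≈ 4.15 mV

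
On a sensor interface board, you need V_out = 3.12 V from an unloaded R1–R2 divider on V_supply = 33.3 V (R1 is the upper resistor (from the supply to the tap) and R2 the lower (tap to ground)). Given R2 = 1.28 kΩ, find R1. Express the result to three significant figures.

The divider ratio is R2/(R1+R2) = 3.12/33.3 = 0.09369.
R1 = R2·(1/k − 1) = 1.28 × 9.673 = 12.38 kΩ.

R1 ≈ 12.4 kΩ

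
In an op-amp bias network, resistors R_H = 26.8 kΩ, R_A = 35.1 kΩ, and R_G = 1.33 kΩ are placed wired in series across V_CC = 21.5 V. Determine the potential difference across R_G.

V ≈ 0.452 V

Series total: ΣR = 26.8 + 35.1 + 1.33 = 63.23 kΩ.
Voltage divider: V = V_CC · (1.330 / 63.23) = 21.5 × 0.02103 = 0.4522 V.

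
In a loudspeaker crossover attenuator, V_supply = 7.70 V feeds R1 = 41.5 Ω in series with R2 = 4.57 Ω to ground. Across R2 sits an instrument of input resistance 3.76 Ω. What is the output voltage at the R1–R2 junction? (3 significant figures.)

R2 ‖ R_L = (4.57 × 3.76)/(4.57 + 3.76) = 2.063 Ω.
Voltage divider with the loaded lower leg: V_out = 7.70 × 2.063/(41.5 + 2.063) = 7.70 × 0.04735 = 0.3646 V.
(Unloaded it would be 0.764 V; the load pulls it down.)

V_out ≈ 0.365 V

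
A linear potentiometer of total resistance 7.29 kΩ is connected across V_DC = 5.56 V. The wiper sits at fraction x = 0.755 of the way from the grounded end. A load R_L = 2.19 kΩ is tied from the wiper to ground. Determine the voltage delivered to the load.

V_out ≈ 2.60 V

Lower segment x·R_p = 5.504 kΩ; upper segment (1−x)·R_p = 1.786 kΩ.
R_L loads the lower segment: effective lower R = 1.567 kΩ.
Loaded-divider output: V_out = 5.56 × 0.4673 = 2.598 V.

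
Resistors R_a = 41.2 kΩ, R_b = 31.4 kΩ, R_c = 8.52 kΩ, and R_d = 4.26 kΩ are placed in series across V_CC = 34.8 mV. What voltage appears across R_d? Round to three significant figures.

V ≈ 1.74 mV

Total series resistance ΣR = 41.2 + 31.4 + 8.52 + 4.26 = 85.38 kΩ.
V = V_CC · R/ΣR = 34.8 × 0.04989 = 1.736 mV.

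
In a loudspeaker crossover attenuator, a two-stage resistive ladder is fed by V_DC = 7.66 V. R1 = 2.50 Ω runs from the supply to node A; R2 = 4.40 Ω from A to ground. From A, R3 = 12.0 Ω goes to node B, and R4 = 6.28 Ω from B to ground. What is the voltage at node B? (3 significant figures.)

The second stage (R3 + R4 = 18.28 Ω) loads node A in parallel with R2.
Effective lower resistance at A: R2 ‖ 18.28 = 3.546 Ω.
First divider: V_A = V_DC · 3.546/(2.50 + 3.546) = 4.493 V.
Stage 2 is unloaded, so V_B = V_A · R4/(R3+R4) = 4.493 × 6.28/18.28 = 1.543 V.

V_B ≈ 1.54 V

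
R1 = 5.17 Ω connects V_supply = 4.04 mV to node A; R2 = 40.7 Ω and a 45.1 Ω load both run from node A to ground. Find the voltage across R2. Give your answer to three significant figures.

V_out ≈ 3.25 mV

The load sits in parallel with R2, giving an effective lower resistance R2' = R2·R_L/(R2+R_L) = 21.39 Ω.
Then V_out = V_supply · R2'/(R1 + R2') = 4.04 × 21.39/26.56 = 3.254 mV.
(Unloaded it would be 3.58 mV; the load pulls it down.)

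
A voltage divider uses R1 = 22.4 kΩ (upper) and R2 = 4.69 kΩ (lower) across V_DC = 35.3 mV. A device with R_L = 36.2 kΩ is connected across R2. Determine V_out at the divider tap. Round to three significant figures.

V_out ≈ 5.52 mV

R2 ‖ R_L = (4.69 × 36.2)/(4.69 + 36.2) = 4.152 kΩ.
Now apply the divider: V_out = 35.3 × 0.1564 = 5.520 mV.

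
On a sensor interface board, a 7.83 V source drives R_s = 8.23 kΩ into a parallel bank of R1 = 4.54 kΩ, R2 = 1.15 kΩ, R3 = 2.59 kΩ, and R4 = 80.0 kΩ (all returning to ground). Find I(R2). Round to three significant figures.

I ≈ 0.514 mA

Equivalent of the parallel group: R_p = 0.6718 kΩ.
Node voltage V_A = V_CC · R_p/(R_s + R_p) = 7.83 × 0.07547 = 0.5910 V.
I(R2) = V_A / R2 = 0.5910/1.15 = 0.5139 mA.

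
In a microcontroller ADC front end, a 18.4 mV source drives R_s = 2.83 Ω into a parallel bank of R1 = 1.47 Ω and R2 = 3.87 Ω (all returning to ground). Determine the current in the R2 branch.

I ≈ 1.30 mA

Equivalent of the parallel group: R_p = 1.065 Ω.
V_A = 18.4 × 1.065/3.895 = 5.032 mV.
Branch current I = V_A/R2 = 5.032/3.87 = 1.300 mA.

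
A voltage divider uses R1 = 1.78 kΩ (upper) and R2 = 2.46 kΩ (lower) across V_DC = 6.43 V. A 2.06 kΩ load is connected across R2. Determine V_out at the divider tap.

First combine the lower leg with the load: R2 ‖ R_L = 1.121 kΩ.
Then V_out = V_DC · R2'/(R1 + R2') = 6.43 × 1.121/2.901 = 2.485 V.

V_out ≈ 2.48 V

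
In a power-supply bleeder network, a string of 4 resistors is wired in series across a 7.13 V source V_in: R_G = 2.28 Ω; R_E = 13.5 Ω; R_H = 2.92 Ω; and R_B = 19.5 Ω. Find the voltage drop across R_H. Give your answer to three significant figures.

ΣR = 2.28 + 13.5 + 2.92 + 19.5 = 38.20 Ω.
V = V_in · R/ΣR = 7.13 × 0.07644 = 0.5450 V.

V ≈ 0.545 V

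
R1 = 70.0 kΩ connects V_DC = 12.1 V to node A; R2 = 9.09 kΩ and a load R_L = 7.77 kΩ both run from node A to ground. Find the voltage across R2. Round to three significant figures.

V_out ≈ 0.683 V

R2 ‖ R_L = (9.09 × 7.77)/(9.09 + 7.77) = 4.189 kΩ.
Then V_out = V_DC · R2'/(R1 + R2') = 12.1 × 4.189/74.19 = 0.6832 V.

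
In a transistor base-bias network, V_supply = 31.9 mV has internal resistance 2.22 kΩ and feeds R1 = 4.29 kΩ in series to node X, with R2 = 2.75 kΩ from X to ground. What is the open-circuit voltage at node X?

V_th ≈ 9.47 mV

R1' = 2.22 + 4.29 = 6.510 kΩ (source resistance + R1).
Open-circuit (no load on X): V_th = V_supply · R2/(R1' + R2) = 31.9 × 2.75/(6.510 + 2.75) = 9.474 mV.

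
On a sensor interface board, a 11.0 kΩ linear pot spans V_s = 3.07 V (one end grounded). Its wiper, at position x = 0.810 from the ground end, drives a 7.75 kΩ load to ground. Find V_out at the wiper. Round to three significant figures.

V_out ≈ 2.04 V

The pot divides into 2.090 kΩ above the wiper and 8.910 kΩ below.
R_L loads the lower segment: effective lower R = 4.145 kΩ.
V_out = 3.07 × 4.145/(2.090 + 4.145) = 2.041 V.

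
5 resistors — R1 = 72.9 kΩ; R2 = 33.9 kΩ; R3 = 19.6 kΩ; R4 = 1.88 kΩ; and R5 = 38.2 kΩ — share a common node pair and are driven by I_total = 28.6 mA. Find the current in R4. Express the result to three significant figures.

I ≈ 23.3 mA

Total conductance ΣG = 1/72.9 + 1/33.9 + 1/19.6 + 1/1.88 + 1/38.2 = 0.6523 (units of 1/kΩ).
By the current-divider rule, I = I_total · G_k/ΣG = 28.6 × 0.8154 = 23.32 mA.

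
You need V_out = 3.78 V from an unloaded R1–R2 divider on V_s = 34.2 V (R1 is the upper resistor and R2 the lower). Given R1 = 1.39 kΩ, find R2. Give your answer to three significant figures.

R2 ≈ 0.173 kΩ

The divider ratio is R2/(R1+R2) = 3.78/34.2 = 0.1105.
Rearranging, R2 = R1·k/(1−k) = 1.39 × 0.1243 = 0.1727 kΩ.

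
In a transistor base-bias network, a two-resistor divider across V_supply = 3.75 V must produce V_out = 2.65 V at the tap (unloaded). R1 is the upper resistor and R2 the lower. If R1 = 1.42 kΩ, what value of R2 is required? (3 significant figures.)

The divider ratio is R2/(R1+R2) = 2.65/3.75 = 0.7067.
R2 = R1 · 0.7067/(1 − 0.7067) = 3.421 kΩ.

R2 ≈ 3.42 kΩ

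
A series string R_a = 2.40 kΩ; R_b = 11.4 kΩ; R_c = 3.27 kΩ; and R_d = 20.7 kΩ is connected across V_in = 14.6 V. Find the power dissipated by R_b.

ΣR = 37.77 kΩ → I = 14.6/37.77 = 0.3866 mA.
P(R_b) = I²·R_b = (0.3866)² × 11.4 = 1.703 mW.

P ≈ 1.70 mW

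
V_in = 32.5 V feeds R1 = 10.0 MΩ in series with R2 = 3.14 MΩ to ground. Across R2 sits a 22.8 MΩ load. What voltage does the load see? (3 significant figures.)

The load sits in parallel with R2, giving an effective lower resistance R2' = R2·R_L/(R2+R_L) = 2.760 MΩ.
Then V_out = V_in · R2'/(R1 + R2') = 32.5 × 2.760/12.76 = 7.030 V.

V_out ≈ 7.03 V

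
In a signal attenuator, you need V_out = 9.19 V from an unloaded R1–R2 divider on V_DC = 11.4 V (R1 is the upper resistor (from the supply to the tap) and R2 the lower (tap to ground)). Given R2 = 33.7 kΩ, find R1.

The divider ratio is R2/(R1+R2) = 9.19/11.4 = 0.8061.
So R1 = R2 · (V_DC/V_out − 1) = 33.7 × (11.4/9.19 − 1) = 33.7 × 0.2405 = 8.104 kΩ.

R1 ≈ 8.10 kΩ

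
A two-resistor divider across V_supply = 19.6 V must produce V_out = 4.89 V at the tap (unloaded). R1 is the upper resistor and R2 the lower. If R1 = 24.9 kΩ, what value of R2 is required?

R2 ≈ 8.28 kΩ

V_out/V_supply = R2/(R1+R2) = 0.2495.
So R2 = R1 · V_out/(V_supply − V_out) = 24.9 × 4.89/(19.6 − 4.89) = 24.9 × 0.3324 = 8.277 kΩ.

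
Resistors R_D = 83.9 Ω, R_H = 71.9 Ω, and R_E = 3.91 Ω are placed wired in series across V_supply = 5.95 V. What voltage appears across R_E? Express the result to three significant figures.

Series total: ΣR = 83.9 + 71.9 + 3.91 = 159.7 Ω.
Voltage divider: V = V_supply · (3.910 / 159.7) = 5.95 × 0.02448 = 0.1457 V.

V ≈ 0.146 V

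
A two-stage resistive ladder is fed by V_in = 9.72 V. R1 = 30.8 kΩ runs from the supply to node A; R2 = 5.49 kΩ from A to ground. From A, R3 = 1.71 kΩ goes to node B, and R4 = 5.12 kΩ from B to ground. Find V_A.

V_A ≈ 0.874 V

The second stage (R3 + R4 = 6.830 kΩ) loads node A in parallel with R2.
Effective lower resistance at A: R2 ‖ 6.830 = 3.044 kΩ.
So V_A = 9.72 × 0.08993 = 0.8741 V.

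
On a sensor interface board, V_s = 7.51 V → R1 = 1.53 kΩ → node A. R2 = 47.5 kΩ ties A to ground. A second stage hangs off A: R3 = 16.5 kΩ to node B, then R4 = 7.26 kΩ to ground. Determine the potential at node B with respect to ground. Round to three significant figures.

V_B ≈ 2.09 V

Node A sees R2 in parallel with the series input of stage 2, R3 + R4 = 23.76 kΩ.
Effective lower resistance at A: R2 ‖ 23.76 = 15.84 kΩ.
V_A = 7.51 × 15.84/(1.53 + 15.84) = 6.848 V.
Stage 2 is unloaded, so V_B = V_A · R4/(R3+R4) = 6.848 × 7.26/23.76 = 2.093 V.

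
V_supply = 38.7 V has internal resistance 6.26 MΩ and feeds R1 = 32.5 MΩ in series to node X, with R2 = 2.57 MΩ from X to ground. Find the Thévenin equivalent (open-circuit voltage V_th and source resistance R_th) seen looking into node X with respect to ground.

R1' = 6.26 + 32.5 = 38.76 MΩ (source resistance + R1).
With X open, the divider is unloaded: V_th = 38.7 × 2.57/41.33 = 2.406 V.
Looking into X with the source shorted: R_th = R1'·R2/(R1'+R2) = 38.76 × 2.57/41.33 = 2.410 MΩ.

V_th ≈ 2.41 V, R_th ≈ 2.41 MΩ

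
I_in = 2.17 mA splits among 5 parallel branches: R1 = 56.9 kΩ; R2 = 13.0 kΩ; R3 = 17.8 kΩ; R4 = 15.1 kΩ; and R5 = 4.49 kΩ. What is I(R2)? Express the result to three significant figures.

Conductances: ΣG = 1/56.9 + 1/13.0 + 1/17.8 + 1/15.1 + 1/4.49 = 0.4396 (1/kΩ).
R2 takes the fraction G_k/ΣG = 0.07692/0.4396 = 0.1750, so I = 2.17 × 0.1750 = 0.3797 mA.

I ≈ 0.380 mA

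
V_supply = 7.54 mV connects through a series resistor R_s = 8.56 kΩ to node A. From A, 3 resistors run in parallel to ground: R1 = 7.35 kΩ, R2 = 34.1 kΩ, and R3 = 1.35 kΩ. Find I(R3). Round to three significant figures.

Equivalent of the parallel group: R_p = 1.104 kΩ.
Node voltage V_A = V_supply · R_p/(R_s + R_p) = 7.54 × 0.1142 = 0.8611 mV.
Branch current I = V_A/R3 = 0.8611/1.35 = 0.6378 µA.

I ≈ 0.638 µA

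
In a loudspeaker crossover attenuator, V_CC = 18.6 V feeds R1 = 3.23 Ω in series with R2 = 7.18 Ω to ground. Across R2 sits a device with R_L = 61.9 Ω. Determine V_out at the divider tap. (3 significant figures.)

R2 ‖ R_L = (7.18 × 61.9)/(7.18 + 61.9) = 6.434 Ω.
Then V_out = V_CC · R2'/(R1 + R2') = 18.6 × 6.434/9.664 = 12.38 V.
(Unloaded it would be 12.8 V; the load pulls it down.)

V_out ≈ 12.4 V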